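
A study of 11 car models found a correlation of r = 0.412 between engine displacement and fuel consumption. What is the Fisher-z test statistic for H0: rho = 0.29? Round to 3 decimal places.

Fisher z: atanh(0.412) = 0.438018, atanh(0.29) = 0.298566
z = (z_r − z_0)·√(n−3) = (0.438018 − 0.298566)·√8 = 0.139452 · 2.828427 = 0.394

0.394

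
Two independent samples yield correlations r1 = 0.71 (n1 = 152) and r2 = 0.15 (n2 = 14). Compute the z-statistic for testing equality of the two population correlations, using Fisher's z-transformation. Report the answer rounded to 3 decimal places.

Fisher z-transforms: z1 = atanh(0.71) = 0.887184, z2 = atanh(0.15) = 0.151140; difference d = 0.736044
Var(d) = 1/149 + 1/11 = 0.0067114 + 0.0909091 = 0.0976205
z = d/√Var(d) = 0.736044 / √0.0976205 = 0.736044 / 0.312443 = 2.356

2.356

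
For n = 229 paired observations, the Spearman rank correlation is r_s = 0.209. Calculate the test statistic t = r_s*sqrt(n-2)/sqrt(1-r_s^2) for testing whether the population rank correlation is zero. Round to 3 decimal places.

3.220

t = r_s·√(n−2) / √(1−r_s²) with r_s = 0.209, n = 229
  = 0.209·√227 / √(1 − 0.043681)
  = 0.209·15.066519 / 0.977916
  = 3.148902 / 0.977916 = 3.220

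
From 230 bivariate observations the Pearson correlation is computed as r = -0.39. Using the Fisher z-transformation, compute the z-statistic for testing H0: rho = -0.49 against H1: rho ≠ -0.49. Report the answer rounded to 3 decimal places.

Fisher z: atanh(-0.39) = -0.411800, atanh(-0.49) = -0.536060
z = (z_r − z_0)·√(n−3) = (-0.411800 − (-0.536060))·√227 = 0.124260 · 15.066519 = 1.872

1.872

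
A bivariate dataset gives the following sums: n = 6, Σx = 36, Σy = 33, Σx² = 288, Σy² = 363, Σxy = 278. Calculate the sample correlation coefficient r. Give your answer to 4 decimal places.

Numerator: nΣxy − (Σx)(Σy) = 6·278 − (36)(33) = 480
Denominator: √[(nΣx²−(Σx)²)(nΣy²−(Σy)²)]
  nΣx²−(Σx)² = 6·288 − 1296 = 432;  nΣy²−(Σy)² = 6·363 − 1089 = 1089
  √(432·1089) = √470448 = 685.8921
r = 480 / 685.8921 = 0.6998

0.6998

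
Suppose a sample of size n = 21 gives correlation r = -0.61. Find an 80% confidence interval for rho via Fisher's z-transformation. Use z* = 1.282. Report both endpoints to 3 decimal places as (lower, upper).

(-0.766, -0.386)

z_r = atanh(-0.61) = -0.708921;  SE = 1/√(n−3) = 1/√18 = 0.235702
z-limits: -0.708921 ± 1.282·0.235702 = -0.708921 ± 0.302170 = [-1.011091, -0.406751]
ρ-limits: (tanh -1.011091, tanh -0.406751) = (-0.766, -0.386)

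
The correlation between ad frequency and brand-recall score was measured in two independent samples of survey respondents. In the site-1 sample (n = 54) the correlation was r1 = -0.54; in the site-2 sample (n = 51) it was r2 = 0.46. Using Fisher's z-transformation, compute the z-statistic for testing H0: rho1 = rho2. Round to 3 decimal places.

z1 = atanh(-0.54) = -0.604156,  z2 = atanh(0.46) = 0.497311
SE = √(1/(n1−3) + 1/(n2−3)) = √(1/51 + 1/48) = √(0.0196078 + 0.0208333) = √0.0404411 = 0.201100
z = (z1 − z2)/SE = (-0.604156 − 0.497311) / 0.201100 = -1.101467 / 0.201100 = -5.477

-5.477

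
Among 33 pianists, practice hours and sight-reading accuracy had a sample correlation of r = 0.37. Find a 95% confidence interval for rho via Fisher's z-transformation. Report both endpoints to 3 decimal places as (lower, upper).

z_r = atanh(0.37) = 0.388423;  SE = 1/√(n−3) = 1/√30 = 0.182574
z-limits: 0.388423 ± 1.960·0.182574 = 0.388423 ± 0.357845 = [0.030578, 0.746268]
ρ-limits: (tanh 0.030578, tanh 0.746268) = (0.031, 0.633)

(0.031, 0.633)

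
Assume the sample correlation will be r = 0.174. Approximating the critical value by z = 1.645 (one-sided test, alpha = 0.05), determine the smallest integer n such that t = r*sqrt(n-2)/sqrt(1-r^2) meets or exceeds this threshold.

Need r·√(n−2)/√(1−r²) ≥ 1.645
√(n−2) ≥ 1.645·√(1−0.030276) / 0.174 = 1.645·0.984746 / 0.174 = 9.3098
n−2 ≥ 86.6724  ⇒  n ≥ 88.6724
Smallest integer n = 89

89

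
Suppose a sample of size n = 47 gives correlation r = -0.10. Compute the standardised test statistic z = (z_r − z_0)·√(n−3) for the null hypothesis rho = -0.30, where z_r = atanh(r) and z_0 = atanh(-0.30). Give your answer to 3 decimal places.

Fisher z: atanh(-0.10) = -0.100335, atanh(-0.30) = -0.309520
z = (z_r − z_0)·√(n−3) = (-0.100335 − (-0.309520))·√44 = 0.209185 · 6.633250 = 1.388

1.388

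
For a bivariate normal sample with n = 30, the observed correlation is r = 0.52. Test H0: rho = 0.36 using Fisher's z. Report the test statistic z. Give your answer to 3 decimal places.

1.036

z_r = atanh(0.52) = 0.576340,  z_0 = atanh(0.36) = 0.376886
SE = 1/√(n−3) = 1/√27 = 0.192450
z = (z_r − z_0)/SE = (0.576340 − 0.376886) / 0.192450 = 0.199454 / 0.192450 = 1.036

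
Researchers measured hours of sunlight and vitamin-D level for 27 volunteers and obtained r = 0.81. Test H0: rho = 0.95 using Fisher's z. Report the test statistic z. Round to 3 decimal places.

z_r = atanh(0.81) = 1.127029,  z_0 = atanh(0.95) = 1.831781
SE = 1/√(n−3) = 1/√24 = 0.204124
z = (z_r − z_0)/SE = (1.127029 − 1.831781) / 0.204124 = -0.704752 / 0.204124 = -3.453

-3.453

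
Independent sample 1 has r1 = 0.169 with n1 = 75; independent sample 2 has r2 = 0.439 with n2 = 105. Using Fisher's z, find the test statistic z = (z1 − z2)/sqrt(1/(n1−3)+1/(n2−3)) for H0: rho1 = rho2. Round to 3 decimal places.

Fisher z-transforms: z1 = atanh(0.169) = 0.170637, z2 = atanh(0.439) = 0.470991; difference d = -0.300354
Var(d) = 1/72 + 1/102 = 0.0138889 + 0.0098039 = 0.0236928
z = d/√Var(d) = -0.300354 / √0.0236928 = -0.300354 / 0.153925 = -1.951

-1.951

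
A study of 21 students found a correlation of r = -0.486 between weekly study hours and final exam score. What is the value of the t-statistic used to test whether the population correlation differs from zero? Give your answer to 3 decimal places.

1 − r² = 1 − 0.236196 = 0.763804;  √(1−r²) = 0.873959
√(n−2) = √19 = 4.358899
t = r·√(n−2)/√(1−r²) = -0.486 · 4.358899 / 0.873959 = -2.424

-2.424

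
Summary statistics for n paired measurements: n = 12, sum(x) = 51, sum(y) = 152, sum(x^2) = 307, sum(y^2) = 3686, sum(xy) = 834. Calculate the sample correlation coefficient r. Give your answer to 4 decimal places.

S_xy = nΣxy − ΣxΣy = 12·834 − 51·152 = 10008 − 7752 = 2256
S_xx = nΣx² − (Σx)² = 12·307 − 51² = 3684 − 2601 = 1083
S_yy = nΣy² − (Σy)² = 12·3686 − 152² = 44232 − 23104 = 21128
r = S_xy / √(S_xx·S_yy) = 2256 / √(1083·21128) = 2256 / √22881624 = 2256 / 4783.4741 = 0.4716

0.4716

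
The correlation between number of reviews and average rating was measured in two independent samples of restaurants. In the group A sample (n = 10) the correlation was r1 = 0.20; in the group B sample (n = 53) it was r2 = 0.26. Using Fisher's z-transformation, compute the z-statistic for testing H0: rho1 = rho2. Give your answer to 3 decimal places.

Fisher z-transforms: z1 = atanh(0.20) = 0.202733, z2 = atanh(0.26) = 0.266108; difference d = -0.063375
Var(d) = 1/7 + 1/50 = 0.1428571 + 0.0200000 = 0.1628571
z = d/√Var(d) = -0.063375 / √0.1628571 = -0.063375 / 0.403556 = -0.157

-0.157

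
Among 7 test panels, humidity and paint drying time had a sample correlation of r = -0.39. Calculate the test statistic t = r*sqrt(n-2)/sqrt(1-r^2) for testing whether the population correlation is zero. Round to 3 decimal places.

1 − r² = 1 − 0.1521 = 0.8479;  √(1−r²) = 0.920815
√(n−2) = √5 = 2.236068
t = r·√(n−2)/√(1−r²) = -0.39 · 2.236068 / 0.920815 = -0.947

-0.947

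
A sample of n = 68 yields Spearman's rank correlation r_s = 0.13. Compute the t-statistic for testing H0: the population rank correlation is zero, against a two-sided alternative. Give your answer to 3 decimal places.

1.065

1 − r_s² = 1 − 0.0169 = 0.9831;  √(1−r_s²) = 0.991514
√(n−2) = √66 = 8.124038
t = r_s·√(n−2)/√(1−r_s²) = 0.13 · 8.124038 / 0.991514 = 1.065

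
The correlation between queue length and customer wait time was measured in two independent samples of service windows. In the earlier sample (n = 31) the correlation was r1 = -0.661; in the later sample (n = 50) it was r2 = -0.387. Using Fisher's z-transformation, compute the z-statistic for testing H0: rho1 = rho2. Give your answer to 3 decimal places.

-1.618

z1 = atanh(-0.661) = -0.794588,  z2 = atanh(-0.387) = -0.408267
SE = √(1/(n1−3) + 1/(n2−3)) = √(1/28 + 1/47) = √(0.0357143 + 0.0212766) = √0.0569909 = 0.238728
z = (z1 − z2)/SE = (-0.794588 − (-0.408267)) / 0.238728 = -0.386321 / 0.238728 = -1.618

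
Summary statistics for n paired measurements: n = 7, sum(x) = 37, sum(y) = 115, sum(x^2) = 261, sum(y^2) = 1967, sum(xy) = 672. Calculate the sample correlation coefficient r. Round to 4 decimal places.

0.8995

S_xy = nΣxy − ΣxΣy = 7·672 − 37·115 = 4704 − 4255 = 449
S_xx = nΣx² − (Σx)² = 7·261 − 37² = 1827 − 1369 = 458
S_yy = nΣy² − (Σy)² = 7·1967 − 115² = 13769 − 13225 = 544
r = S_xy / √(S_xx·S_yy) = 449 / √(458·544) = 449 / √249152 = 449 / 499.1513 = 0.8995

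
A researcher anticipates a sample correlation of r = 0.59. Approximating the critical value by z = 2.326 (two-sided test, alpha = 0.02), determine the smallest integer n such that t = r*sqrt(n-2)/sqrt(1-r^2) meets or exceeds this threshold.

13

Need r·√(n−2)/√(1−r²) ≥ 2.326
√(n−2) ≥ 2.326·√(1−0.3481) / 0.59 = 2.326·0.807403 / 0.59 = 3.1831
n−2 ≥ 10.1321  ⇒  n ≥ 12.1321
Smallest integer n = 13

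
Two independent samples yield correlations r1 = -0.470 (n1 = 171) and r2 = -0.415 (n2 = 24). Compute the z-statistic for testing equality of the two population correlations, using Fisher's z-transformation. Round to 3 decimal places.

-0.296

z1 = atanh(-0.470) = -0.510070,  z2 = atanh(-0.415) = -0.441636
SE = √(1/(n1−3) + 1/(n2−3)) = √(1/168 + 1/21) = √(0.0059524 + 0.0476190) = √0.0535714 = 0.231455
z = (z1 − z2)/SE = (-0.510070 − (-0.441636)) / 0.231455 = -0.068434 / 0.231455 = -0.296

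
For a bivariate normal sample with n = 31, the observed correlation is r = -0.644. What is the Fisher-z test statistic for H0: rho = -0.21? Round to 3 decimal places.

z_r = atanh(-0.644) = -0.764978,  z_0 = atanh(-0.21) = -0.213171
SE = 1/√(n−3) = 1/√28 = 0.188982
z = (z_r − z_0)/SE = (-0.764978 − (-0.213171)) / 0.188982 = -0.551807 / 0.188982 = -2.920

-2.920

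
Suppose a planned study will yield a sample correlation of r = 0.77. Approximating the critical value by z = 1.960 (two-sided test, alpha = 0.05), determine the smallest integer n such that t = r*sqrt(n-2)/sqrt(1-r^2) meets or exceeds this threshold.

5

r√(n−2)/√(1−r²) ≥ 1.960  ⇔  n−2 ≥ (1.960)²·(1−r²)/r²
(1−r²)/r² = (1−0.5929)/0.5929 = 0.6866
n ≥ 2 + 3.8416·0.6866 = 2 + 2.6376 = 4.6376
⌈4.6376⌉ = 5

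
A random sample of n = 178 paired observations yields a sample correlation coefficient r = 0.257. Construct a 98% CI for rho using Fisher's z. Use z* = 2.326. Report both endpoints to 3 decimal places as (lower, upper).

(0.087, 0.413)

z_r = atanh(0.257) = 0.262894;  SE = 1/√(n−3) = 1/√175 = 0.075593
z-limits: 0.262894 ± 2.326·0.075593 = 0.262894 ± 0.175829 = [0.087065, 0.438723]
ρ-limits: (tanh 0.087065, tanh 0.438723) = (0.087, 0.413)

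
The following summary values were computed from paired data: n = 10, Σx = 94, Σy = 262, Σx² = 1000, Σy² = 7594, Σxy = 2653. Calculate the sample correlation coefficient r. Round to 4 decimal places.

S_xy = nΣxy − ΣxΣy = 10·2653 − 94·262 = 26530 − 24628 = 1902
S_xx = nΣx² − (Σx)² = 10·1000 − 94² = 10000 − 8836 = 1164
S_yy = nΣy² − (Σy)² = 10·7594 − 262² = 75940 − 68644 = 7296
r = S_xy / √(S_xx·S_yy) = 1902 / √(1164·7296) = 1902 / √8492544 = 1902 / 2914.1970 = 0.6527

0.6527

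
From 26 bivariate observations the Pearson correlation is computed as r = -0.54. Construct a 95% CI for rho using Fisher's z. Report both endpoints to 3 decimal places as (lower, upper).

Fisher z: z_r = atanh(r) = ½·ln((1+(-0.54))/(1−(-0.54))) = -0.604156
SE(z) = 1/√(n−3) = 1/√23 = 0.208514
95% ⇒ z* = 1.960; margin = 1.960·0.208514 = 0.408687
CI on z-scale: (-1.012843, -0.195469)
Back-transform: tanh(-1.012843) = -0.766935, tanh(-0.195469) = -0.193017

(-0.767, -0.193)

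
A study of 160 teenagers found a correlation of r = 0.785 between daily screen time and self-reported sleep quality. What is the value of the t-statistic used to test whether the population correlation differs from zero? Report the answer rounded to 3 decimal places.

t = r·√(n−2) / √(1−r²) with r = 0.785, n = 160
  = 0.785·√158 / √(1 − 0.616225)
  = 0.785·12.569805 / 0.619496
  = 9.867297 / 0.619496 = 15.928

15.928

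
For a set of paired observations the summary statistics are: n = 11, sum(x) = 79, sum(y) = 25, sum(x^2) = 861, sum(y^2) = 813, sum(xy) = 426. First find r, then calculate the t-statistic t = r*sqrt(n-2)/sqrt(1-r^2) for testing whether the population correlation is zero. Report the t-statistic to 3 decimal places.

Numerator: nΣxy − (Σx)(Σy) = 11·426 − (79)(25) = 2711
Denominator: √[(nΣx²−(Σx)²)(nΣy²−(Σy)²)]
  nΣx²−(Σx)² = 11·861 − 6241 = 3230;  nΣy²−(Σy)² = 11·813 − 625 = 8318
  √(3230·8318) = √26867140 = 5183.3522
r = 2711 / 5183.3522 = 0.5230
t = r·√(n−2)/√(1−r²) = 0.5230·√9 / √(1−0.273529) = 1.569000 / 0.852333 = 1.841

1.841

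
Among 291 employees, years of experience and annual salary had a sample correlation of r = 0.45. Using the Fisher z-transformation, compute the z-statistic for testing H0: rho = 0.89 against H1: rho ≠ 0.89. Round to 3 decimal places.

-15.905

z_r = atanh(0.45) = 0.484700,  z_0 = atanh(0.89) = 1.421926
SE = 1/√(n−3) = 1/√288 = 0.058926
z = (z_r − z_0)/SE = (0.484700 − 1.421926) / 0.058926 = -0.937226 / 0.058926 = -15.905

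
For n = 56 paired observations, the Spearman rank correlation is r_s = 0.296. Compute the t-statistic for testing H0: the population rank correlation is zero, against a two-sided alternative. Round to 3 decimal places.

1 − r_s² = 1 − 0.087616 = 0.912384;  √(1−r_s²) = 0.955188
√(n−2) = √54 = 7.348469
t = r_s·√(n−2)/√(1−r_s²) = 0.296 · 7.348469 / 0.955188 = 2.277

2.277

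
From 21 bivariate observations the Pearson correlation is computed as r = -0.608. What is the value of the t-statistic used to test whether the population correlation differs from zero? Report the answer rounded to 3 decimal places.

-3.338

1 − r² = 1 − 0.369664 = 0.630336;  √(1−r²) = 0.793937
√(n−2) = √19 = 4.358899
t = r·√(n−2)/√(1−r²) = -0.608 · 4.358899 / 0.793937 = -3.338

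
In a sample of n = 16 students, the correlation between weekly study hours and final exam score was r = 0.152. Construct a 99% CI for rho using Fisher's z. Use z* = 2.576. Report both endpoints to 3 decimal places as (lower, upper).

(-0.509, 0.700)

Fisher z: z_r = atanh(r) = ½·ln((1+0.152)/(1−0.152)) = 0.153187
SE(z) = 1/√(n−3) = 1/√13 = 0.277350
99% ⇒ z* = 2.576; margin = 2.576·0.277350 = 0.714454
CI on z-scale: (-0.561267, 0.867641)
Back-transform: tanh(-0.561267) = -0.508917, tanh(0.867641) = 0.700174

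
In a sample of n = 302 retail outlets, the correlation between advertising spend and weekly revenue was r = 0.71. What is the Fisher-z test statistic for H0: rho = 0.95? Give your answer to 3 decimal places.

-16.334

Fisher z: atanh(0.71) = 0.887184, atanh(0.95) = 1.831781
z = (z_r − z_0)·√(n−3) = (0.887184 − 1.831781)·√299 = -0.944597 · 17.291616 = -16.334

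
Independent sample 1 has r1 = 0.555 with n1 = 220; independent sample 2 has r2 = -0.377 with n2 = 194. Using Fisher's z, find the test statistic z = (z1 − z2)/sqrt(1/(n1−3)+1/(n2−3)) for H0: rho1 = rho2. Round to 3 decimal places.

10.302

z1 = atanh(0.555) = 0.625578,  z2 = atanh(-0.377) = -0.396558
SE = √(1/(n1−3) + 1/(n2−3)) = √(1/217 + 1/191) = √(0.0046083 + 0.0052356) = √0.0098439 = 0.099216
z = (z1 − z2)/SE = (0.625578 − (-0.396558)) / 0.099216 = 1.022136 / 0.099216 = 10.302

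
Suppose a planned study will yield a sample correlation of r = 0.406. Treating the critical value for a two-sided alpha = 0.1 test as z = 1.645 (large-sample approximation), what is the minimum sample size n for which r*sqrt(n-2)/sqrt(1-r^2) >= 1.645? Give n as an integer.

r√(n−2)/√(1−r²) ≥ 1.645  ⇔  n−2 ≥ (1.645)²·(1−r²)/r²
(1−r²)/r² = (1−0.164836)/0.164836 = 5.0666
n ≥ 2 + 2.706025·5.0666 = 2 + 13.7103 = 15.7103
⌈15.7103⌉ = 16

16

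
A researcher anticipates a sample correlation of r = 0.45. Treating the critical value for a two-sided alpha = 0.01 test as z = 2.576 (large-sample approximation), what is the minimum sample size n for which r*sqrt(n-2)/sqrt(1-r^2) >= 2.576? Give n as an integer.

29

r√(n−2)/√(1−r²) ≥ 2.576  ⇔  n−2 ≥ (2.576)²·(1−r²)/r²
(1−r²)/r² = (1−0.2025)/0.2025 = 3.9383
n ≥ 2 + 6.635776·3.9383 = 2 + 26.1337 = 28.1337
⌈28.1337⌉ = 29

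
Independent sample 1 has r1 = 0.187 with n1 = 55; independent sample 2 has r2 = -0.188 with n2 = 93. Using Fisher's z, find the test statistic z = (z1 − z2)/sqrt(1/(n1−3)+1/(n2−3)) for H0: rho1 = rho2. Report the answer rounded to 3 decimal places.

2.179

Fisher z-transforms: z1 = atanh(0.187) = 0.189227, z2 = atanh(-0.188) = -0.190263; difference d = 0.379490
Var(d) = 1/52 + 1/90 = 0.0192308 + 0.0111111 = 0.0303419
z = d/√Var(d) = 0.379490 / √0.0303419 = 0.379490 / 0.174189 = 2.179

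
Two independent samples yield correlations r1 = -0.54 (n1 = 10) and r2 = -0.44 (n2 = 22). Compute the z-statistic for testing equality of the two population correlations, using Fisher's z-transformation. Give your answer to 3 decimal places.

-0.298

Fisher z-transforms: z1 = atanh(-0.54) = -0.604156, z2 = atanh(-0.44) = -0.472231; difference d = -0.131925
Var(d) = 1/7 + 1/19 = 0.1428571 + 0.0526316 = 0.1954887
z = d/√Var(d) = -0.131925 / √0.1954887 = -0.131925 / 0.442141 = -0.298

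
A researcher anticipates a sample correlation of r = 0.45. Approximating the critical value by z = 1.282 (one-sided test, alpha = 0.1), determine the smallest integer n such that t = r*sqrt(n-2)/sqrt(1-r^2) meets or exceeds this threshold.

Need r·√(n−2)/√(1−r²) ≥ 1.282
√(n−2) ≥ 1.282·√(1−0.2025) / 0.45 = 1.282·0.893029 / 0.45 = 2.5441
n−2 ≥ 6.4724  ⇒  n ≥ 8.4724
Smallest integer n = 9

9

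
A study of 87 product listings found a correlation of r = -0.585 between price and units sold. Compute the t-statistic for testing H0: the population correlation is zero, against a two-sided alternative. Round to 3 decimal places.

-6.650

1 − r² = 1 − 0.342225 = 0.657775;  √(1−r²) = 0.811033
√(n−2) = √85 = 9.219544
t = r·√(n−2)/√(1−r²) = -0.585 · 9.219544 / 0.811033 = -6.650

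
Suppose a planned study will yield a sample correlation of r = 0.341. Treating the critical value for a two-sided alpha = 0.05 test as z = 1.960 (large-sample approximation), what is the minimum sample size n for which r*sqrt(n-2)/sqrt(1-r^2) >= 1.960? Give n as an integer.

32

Need r·√(n−2)/√(1−r²) ≥ 1.960
√(n−2) ≥ 1.960·√(1−0.116281) / 0.341 = 1.960·0.940063 / 0.341 = 5.4033
n−2 ≥ 29.1957  ⇒  n ≥ 31.1957
Smallest integer n = 32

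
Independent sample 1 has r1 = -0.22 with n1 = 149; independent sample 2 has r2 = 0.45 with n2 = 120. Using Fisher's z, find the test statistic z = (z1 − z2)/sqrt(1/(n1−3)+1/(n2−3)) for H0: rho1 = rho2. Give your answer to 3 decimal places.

Fisher z-transforms: z1 = atanh(-0.22) = -0.223656, z2 = atanh(0.45) = 0.484700; difference d = -0.708356
Var(d) = 1/146 + 1/117 = 0.0068493 + 0.0085470 = 0.0153963
z = d/√Var(d) = -0.708356 / √0.0153963 = -0.708356 / 0.124082 = -5.709

-5.709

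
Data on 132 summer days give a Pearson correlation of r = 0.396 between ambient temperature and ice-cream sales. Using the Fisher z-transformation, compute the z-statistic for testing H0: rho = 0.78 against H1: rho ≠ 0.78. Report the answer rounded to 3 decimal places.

-7.115

z_r = atanh(0.396) = 0.418896,  z_0 = atanh(0.78) = 1.045371
SE = 1/√(n−3) = 1/√129 = 0.088045
z = (z_r − z_0)/SE = (0.418896 − 1.045371) / 0.088045 = -0.626475 / 0.088045 = -7.115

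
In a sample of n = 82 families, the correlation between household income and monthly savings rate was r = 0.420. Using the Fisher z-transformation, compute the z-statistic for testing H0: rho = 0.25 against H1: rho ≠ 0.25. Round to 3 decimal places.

z_r = atanh(0.420) = 0.447692,  z_0 = atanh(0.25) = 0.255413
SE = 1/√(n−3) = 1/√79 = 0.112509
z = (z_r − z_0)/SE = (0.447692 − 0.255413) / 0.112509 = 0.192279 / 0.112509 = 1.709

1.709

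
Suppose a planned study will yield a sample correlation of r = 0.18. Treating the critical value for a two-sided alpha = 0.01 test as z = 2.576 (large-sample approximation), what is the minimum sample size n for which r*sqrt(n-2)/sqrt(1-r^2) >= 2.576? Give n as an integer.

Need r·√(n−2)/√(1−r²) ≥ 2.576
√(n−2) ≥ 2.576·√(1−0.0324) / 0.18 = 2.576·0.983667 / 0.18 = 14.0774
n−2 ≥ 198.1732  ⇒  n ≥ 200.1732
Smallest integer n = 201

201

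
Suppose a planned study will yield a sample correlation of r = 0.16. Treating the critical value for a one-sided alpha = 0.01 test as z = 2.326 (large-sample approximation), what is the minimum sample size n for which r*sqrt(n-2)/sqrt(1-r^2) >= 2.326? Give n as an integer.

208

r√(n−2)/√(1−r²) ≥ 2.326  ⇔  n−2 ≥ (2.326)²·(1−r²)/r²
(1−r²)/r² = (1−0.0256)/0.0256 = 38.0625
n ≥ 2 + 5.410276·38.0625 = 2 + 205.9286 = 207.9286
⌈207.9286⌉ = 208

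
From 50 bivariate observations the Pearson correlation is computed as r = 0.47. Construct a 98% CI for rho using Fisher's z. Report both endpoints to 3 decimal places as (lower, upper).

(0.169, 0.691)

Fisher z: z_r = atanh(r) = ½·ln((1+0.47)/(1−0.47)) = 0.510070
SE(z) = 1/√(n−3) = 1/√47 = 0.145865
98% ⇒ z* = 2.326; margin = 2.326·0.145865 = 0.339282
CI on z-scale: (0.170788, 0.849352)
Back-transform: tanh(0.170788) = 0.169147, tanh(0.849352) = 0.690731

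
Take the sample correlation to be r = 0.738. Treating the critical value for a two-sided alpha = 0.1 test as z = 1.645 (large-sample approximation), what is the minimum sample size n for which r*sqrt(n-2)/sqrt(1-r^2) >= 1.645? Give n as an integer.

Need r·√(n−2)/√(1−r²) ≥ 1.645
√(n−2) ≥ 1.645·√(1−0.544644) / 0.738 = 1.645·0.674801 / 0.738 = 1.5041
n−2 ≥ 2.2623  ⇒  n ≥ 4.2623
Smallest integer n = 5

5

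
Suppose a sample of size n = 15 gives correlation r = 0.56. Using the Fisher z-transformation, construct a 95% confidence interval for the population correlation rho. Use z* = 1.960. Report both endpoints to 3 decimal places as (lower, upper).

(0.067, 0.833)

Fisher z: z_r = atanh(r) = ½·ln((1+0.56)/(1−0.56)) = 0.632833
SE(z) = 1/√(n−3) = 1/√12 = 0.288675
95% ⇒ z* = 1.960; margin = 1.960·0.288675 = 0.565803
CI on z-scale: (0.067030, 1.198636)
Back-transform: tanh(0.067030) = 0.066930, tanh(1.198636) = 0.833238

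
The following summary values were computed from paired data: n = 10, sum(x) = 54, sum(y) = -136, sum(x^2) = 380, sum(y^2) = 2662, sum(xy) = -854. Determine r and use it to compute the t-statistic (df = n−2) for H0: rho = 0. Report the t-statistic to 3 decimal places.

Numerator: nΣxy − (Σx)(Σy) = 10·(-854) − (54)(-136) = -1196
Denominator: √[(nΣx²−(Σx)²)(nΣy²−(Σy)²)]
  nΣx²−(Σx)² = 10·380 − 2916 = 884;  nΣy²−(Σy)² = 10·2662 − 18496 = 8124
  √(884·8124) = √7181616 = 2679.8537
r = -1196 / 2679.8537 = -0.4463
t = r·√(n−2)/√(1−r²) = -0.4463·√8 / √(1−0.199184) = -1.262327 / 0.894883 = -1.411

-1.411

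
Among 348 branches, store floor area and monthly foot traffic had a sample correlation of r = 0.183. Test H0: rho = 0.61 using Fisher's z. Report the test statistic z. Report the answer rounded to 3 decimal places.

Fisher z: atanh(0.183) = 0.185085, atanh(0.61) = 0.708921
z = (z_r − z_0)·√(n−3) = (0.185085 − 0.708921)·√345 = -0.523836 · 18.574176 = -9.730

-9.730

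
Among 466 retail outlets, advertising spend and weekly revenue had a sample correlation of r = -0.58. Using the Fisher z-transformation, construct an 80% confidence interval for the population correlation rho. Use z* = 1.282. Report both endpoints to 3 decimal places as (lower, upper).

z_r = atanh(-0.58) = -0.662463;  SE = 1/√(n−3) = 1/√463 = 0.046474
z-limits: -0.662463 ± 1.282·0.046474 = -0.662463 ± 0.059580 = [-0.722043, -0.602883]
ρ-limits: (tanh -0.722043, tanh -0.602883) = (-0.618, -0.539)

(-0.618, -0.539)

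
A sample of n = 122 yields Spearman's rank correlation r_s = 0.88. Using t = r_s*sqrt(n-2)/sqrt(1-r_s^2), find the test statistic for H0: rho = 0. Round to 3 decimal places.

1 − r_s² = 1 − 0.7744 = 0.2256;  √(1−r_s²) = 0.474974
√(n−2) = √120 = 10.954451
t = r_s·√(n−2)/√(1−r_s²) = 0.88 · 10.954451 / 0.474974 = 20.296

20.296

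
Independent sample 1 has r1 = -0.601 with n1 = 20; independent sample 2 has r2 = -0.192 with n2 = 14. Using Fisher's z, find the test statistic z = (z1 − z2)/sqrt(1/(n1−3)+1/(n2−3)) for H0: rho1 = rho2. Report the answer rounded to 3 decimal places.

-1.293

z1 = atanh(-0.601) = -0.694711,  z2 = atanh(-0.192) = -0.194413
SE = √(1/(n1−3) + 1/(n2−3)) = √(1/17 + 1/11) = √(0.0588235 + 0.0909091) = √0.1497326 = 0.386953
z = (z1 − z2)/SE = (-0.694711 − (-0.194413)) / 0.386953 = -0.500298 / 0.386953 = -1.293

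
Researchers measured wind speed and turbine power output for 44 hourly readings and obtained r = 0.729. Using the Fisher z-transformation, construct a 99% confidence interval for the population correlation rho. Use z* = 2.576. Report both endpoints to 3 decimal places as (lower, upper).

(0.481, 0.869)

z_r = atanh(0.729) = 0.926590;  SE = 1/√(n−3) = 1/√41 = 0.156174
z-limits: 0.926590 ± 2.576·0.156174 = 0.926590 ± 0.402304 = [0.524286, 1.328894]
ρ-limits: (tanh 0.524286, tanh 1.328894) = (0.481, 0.869)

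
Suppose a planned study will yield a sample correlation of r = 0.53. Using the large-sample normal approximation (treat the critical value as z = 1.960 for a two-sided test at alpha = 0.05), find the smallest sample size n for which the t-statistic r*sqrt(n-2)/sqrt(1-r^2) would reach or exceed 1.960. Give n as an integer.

r√(n−2)/√(1−r²) ≥ 1.960  ⇔  n−2 ≥ (1.960)²·(1−r²)/r²
(1−r²)/r² = (1−0.2809)/0.2809 = 2.5600
n ≥ 2 + 3.8416·2.5600 = 2 + 9.8345 = 11.8345
⌈11.8345⌉ = 12

12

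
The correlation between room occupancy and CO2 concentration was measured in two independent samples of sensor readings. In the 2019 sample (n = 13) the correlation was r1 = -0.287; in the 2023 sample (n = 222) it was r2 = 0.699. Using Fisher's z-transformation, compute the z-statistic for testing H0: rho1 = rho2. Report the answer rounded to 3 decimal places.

Fisher z-transforms: z1 = atanh(-0.287) = -0.295294, z2 = atanh(0.699) = 0.865342; difference d = -1.160636
Var(d) = 1/10 + 1/219 = 0.1000000 + 0.0045662 = 0.1045662
z = d/√Var(d) = -1.160636 / √0.1045662 = -1.160636 / 0.323367 = -3.589

-3.589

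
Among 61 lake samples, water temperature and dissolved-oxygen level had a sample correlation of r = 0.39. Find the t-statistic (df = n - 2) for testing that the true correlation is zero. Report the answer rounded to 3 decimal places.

3.253

t = r·√(n−2) / √(1−r²) with r = 0.39, n = 61
  = 0.39·√59 / √(1 − 0.1521)
  = 0.39·7.681146 / 0.920815
  = 2.995647 / 0.920815 = 3.253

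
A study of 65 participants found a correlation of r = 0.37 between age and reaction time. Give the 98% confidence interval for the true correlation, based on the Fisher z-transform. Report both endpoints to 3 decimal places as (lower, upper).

(0.093, 0.594)

Fisher z: z_r = atanh(r) = ½·ln((1+0.37)/(1−0.37)) = 0.388423
SE(z) = 1/√(n−3) = 1/√62 = 0.127000
98% ⇒ z* = 2.326; margin = 2.326·0.127000 = 0.295402
CI on z-scale: (0.093021, 0.683825)
Back-transform: tanh(0.093021) = 0.092754, tanh(0.683825) = 0.594000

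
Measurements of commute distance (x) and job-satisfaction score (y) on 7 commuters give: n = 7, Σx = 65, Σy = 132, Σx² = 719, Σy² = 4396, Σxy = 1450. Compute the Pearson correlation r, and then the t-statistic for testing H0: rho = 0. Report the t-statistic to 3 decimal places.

S_xy = nΣxy − ΣxΣy = 7·1450 − 65·132 = 10150 − 8580 = 1570
S_xx = nΣx² − (Σx)² = 7·719 − 65² = 5033 − 4225 = 808
S_yy = nΣy² − (Σy)² = 7·4396 − 132² = 30772 − 17424 = 13348
r = S_xy / √(S_xx·S_yy) = 1570 / √(808·13348) = 1570 / √10785184 = 1570 / 3284.0804 = 0.4781
t = r·√(n−2)/√(1−r²) = 0.4781·√5 / √(1−0.228580) = 1.069064 / 0.878305 = 1.217

1.217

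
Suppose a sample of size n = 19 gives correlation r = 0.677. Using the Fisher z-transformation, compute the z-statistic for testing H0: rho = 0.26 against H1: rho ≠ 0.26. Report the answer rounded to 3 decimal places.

Fisher z: atanh(0.677) = 0.823555, atanh(0.26) = 0.266108
z = (z_r − z_0)·√(n−3) = (0.823555 − 0.266108)·√16 = 0.557447 · 4.000000 = 2.230

2.230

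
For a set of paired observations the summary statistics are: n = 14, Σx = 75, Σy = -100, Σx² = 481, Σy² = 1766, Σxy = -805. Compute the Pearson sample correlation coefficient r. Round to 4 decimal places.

-0.9330

Numerator: nΣxy − (Σx)(Σy) = 14·(-805) − (75)(-100) = -3770
Denominator: √[(nΣx²−(Σx)²)(nΣy²−(Σy)²)]
  nΣx²−(Σx)² = 14·481 − 5625 = 1109;  nΣy²−(Σy)² = 14·1766 − 10000 = 14724
  √(1109·14724) = √16328916 = 4040.9053
r = -3770 / 4040.9053 = -0.9330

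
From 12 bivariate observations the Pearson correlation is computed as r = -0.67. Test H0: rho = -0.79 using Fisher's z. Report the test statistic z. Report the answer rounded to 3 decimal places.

0.782

z_r = atanh(-0.67) = -0.810743,  z_0 = atanh(-0.79) = -1.071432
SE = 1/√(n−3) = 1/√9 = 0.333333
z = (z_r − z_0)/SE = (-0.810743 − (-1.071432)) / 0.333333 = 0.260689 / 0.333333 = 0.782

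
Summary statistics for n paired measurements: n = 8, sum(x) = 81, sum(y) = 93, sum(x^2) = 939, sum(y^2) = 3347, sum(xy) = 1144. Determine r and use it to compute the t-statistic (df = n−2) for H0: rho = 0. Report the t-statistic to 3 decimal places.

1.037

S_xy = nΣxy − ΣxΣy = 8·1144 − 81·93 = 9152 − 7533 = 1619
S_xx = nΣx² − (Σx)² = 8·939 − 81² = 7512 − 6561 = 951
S_yy = nΣy² − (Σy)² = 8·3347 − 93² = 26776 − 8649 = 18127
r = S_xy / √(S_xx·S_yy) = 1619 / √(951·18127) = 1619 / √17238777 = 1619 / 4151.9606 = 0.3899
t = r·√(n−2)/√(1−r²) = 0.3899·√6 / √(1−0.152022) = 0.955056 / 0.920857 = 1.037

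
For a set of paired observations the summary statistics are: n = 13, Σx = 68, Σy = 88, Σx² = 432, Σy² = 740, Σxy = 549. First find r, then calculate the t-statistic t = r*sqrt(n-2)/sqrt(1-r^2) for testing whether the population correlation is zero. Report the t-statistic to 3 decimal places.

5.245

S_xy = nΣxy − ΣxΣy = 13·549 − 68·88 = 7137 − 5984 = 1153
S_xx = nΣx² − (Σx)² = 13·432 − 68² = 5616 − 4624 = 992
S_yy = nΣy² − (Σy)² = 13·740 − 88² = 9620 − 7744 = 1876
r = S_xy / √(S_xx·S_yy) = 1153 / √(992·1876) = 1153 / √1860992 = 1153 / 1364.1818 = 0.8452
t = r·√(n−2)/√(1−r²) = 0.8452·√11 / √(1−0.714363) = 2.803211 / 0.534450 = 5.245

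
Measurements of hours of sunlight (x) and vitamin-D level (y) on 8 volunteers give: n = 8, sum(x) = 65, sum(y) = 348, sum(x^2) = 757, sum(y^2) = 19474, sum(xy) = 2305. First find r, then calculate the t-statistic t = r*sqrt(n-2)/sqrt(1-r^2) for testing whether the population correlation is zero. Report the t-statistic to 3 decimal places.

-1.509

S_xy = nΣxy − ΣxΣy = 8·2305 − 65·348 = 18440 − 22620 = -4180
S_xx = nΣx² − (Σx)² = 8·757 − 65² = 6056 − 4225 = 1831
S_yy = nΣy² − (Σy)² = 8·19474 − 348² = 155792 − 121104 = 34688
r = S_xy / √(S_xx·S_yy) = -4180 / √(1831·34688) = -4180 / √63513728 = -4180 / 7969.5501 = -0.5245
t = r·√(n−2)/√(1−r²) = -0.5245·√6 / √(1−0.275100) = -1.284757 / 0.851411 = -1.509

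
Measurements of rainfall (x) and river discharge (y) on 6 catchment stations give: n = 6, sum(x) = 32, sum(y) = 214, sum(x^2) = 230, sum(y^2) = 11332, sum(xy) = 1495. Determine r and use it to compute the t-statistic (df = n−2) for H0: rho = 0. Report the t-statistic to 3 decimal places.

Numerator: nΣxy − (Σx)(Σy) = 6·1495 − (32)(214) = 2122
Denominator: √[(nΣx²−(Σx)²)(nΣy²−(Σy)²)]
  nΣx²−(Σx)² = 6·230 − 1024 = 356;  nΣy²−(Σy)² = 6·11332 − 45796 = 22196
  √(356·22196) = √7901776 = 2811.0098
r = 2122 / 2811.0098 = 0.7549
t = r·√(n−2)/√(1−r²) = 0.7549·√4 / √(1−0.569874) = 1.509800 / 0.655840 = 2.302

2.302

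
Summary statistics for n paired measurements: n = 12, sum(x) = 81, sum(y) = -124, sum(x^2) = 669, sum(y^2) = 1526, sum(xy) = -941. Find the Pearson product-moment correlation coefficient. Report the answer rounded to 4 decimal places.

-0.6013

Numerator: nΣxy − (Σx)(Σy) = 12·(-941) − (81)(-124) = -1248
Denominator: √[(nΣx²−(Σx)²)(nΣy²−(Σy)²)]
  nΣx²−(Σx)² = 12·669 − 6561 = 1467;  nΣy²−(Σy)² = 12·1526 − 15376 = 2936
  √(1467·2936) = √4307112 = 2075.3583
r = -1248 / 2075.3583 = -0.6013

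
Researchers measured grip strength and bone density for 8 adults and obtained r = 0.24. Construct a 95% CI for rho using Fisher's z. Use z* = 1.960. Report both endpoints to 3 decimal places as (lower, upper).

z_r = atanh(0.24) = 0.244774;  SE = 1/√(n−3) = 1/√5 = 0.447214
z-limits: 0.244774 ± 1.960·0.447214 = 0.244774 ± 0.876539 = [-0.631765, 1.121313]
ρ-limits: (tanh -0.631765, tanh 1.121313) = (-0.559, 0.808)

(-0.559, 0.808)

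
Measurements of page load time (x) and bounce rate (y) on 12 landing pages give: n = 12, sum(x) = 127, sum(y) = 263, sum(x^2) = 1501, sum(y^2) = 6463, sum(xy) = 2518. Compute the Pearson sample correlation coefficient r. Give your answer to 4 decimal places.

Numerator: nΣxy − (Σx)(Σy) = 12·2518 − (127)(263) = -3185
Denominator: √[(nΣx²−(Σx)²)(nΣy²−(Σy)²)]
  nΣx²−(Σx)² = 12·1501 − 16129 = 1883;  nΣy²−(Σy)² = 12·6463 − 69169 = 8387
  √(1883·8387) = √15792721 = 3974.0057
r = -3185 / 3974.0057 = -0.8015

-0.8015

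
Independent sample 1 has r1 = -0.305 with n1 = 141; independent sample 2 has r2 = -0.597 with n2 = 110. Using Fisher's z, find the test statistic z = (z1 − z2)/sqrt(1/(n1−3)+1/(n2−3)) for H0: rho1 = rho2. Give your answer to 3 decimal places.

2.899

z1 = atanh(-0.305) = -0.315023,  z2 = atanh(-0.597) = -0.688473
SE = √(1/(n1−3) + 1/(n2−3)) = √(1/138 + 1/107) = √(0.0072464 + 0.0093458) = √0.0165922 = 0.128811
z = (z1 − z2)/SE = (-0.315023 − (-0.688473)) / 0.128811 = 0.373450 / 0.128811 = 2.899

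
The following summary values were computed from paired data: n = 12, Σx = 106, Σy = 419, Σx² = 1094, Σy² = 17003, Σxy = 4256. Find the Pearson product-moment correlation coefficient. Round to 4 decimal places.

0.9071

S_xy = nΣxy − ΣxΣy = 12·4256 − 106·419 = 51072 − 44414 = 6658
S_xx = nΣx² − (Σx)² = 12·1094 − 106² = 13128 − 11236 = 1892
S_yy = nΣy² − (Σy)² = 12·17003 − 419² = 204036 − 175561 = 28475
r = S_xy / √(S_xx·S_yy) = 6658 / √(1892·28475) = 6658 / √53874700 = 6658 / 7339.9387 = 0.9071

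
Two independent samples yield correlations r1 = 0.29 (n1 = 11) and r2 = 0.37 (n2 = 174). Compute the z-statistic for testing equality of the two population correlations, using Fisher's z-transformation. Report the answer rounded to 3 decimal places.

-0.248

z1 = atanh(0.29) = 0.298566,  z2 = atanh(0.37) = 0.388423
SE = √(1/(n1−3) + 1/(n2−3)) = √(1/8 + 1/171) = √(0.1250000 + 0.0058480) = √0.1308480 = 0.361729
z = (z1 − z2)/SE = (0.298566 − 0.388423) / 0.361729 = -0.089857 / 0.361729 = -0.248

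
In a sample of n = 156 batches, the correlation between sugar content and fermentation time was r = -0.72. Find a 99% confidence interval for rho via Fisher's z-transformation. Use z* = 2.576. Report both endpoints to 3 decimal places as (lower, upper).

z_r = atanh(-0.72) = -0.907645;  SE = 1/√(n−3) = 1/√153 = 0.080845
z-limits: -0.907645 ± 2.576·0.080845 = -0.907645 ± 0.208257 = [-1.115902, -0.699388]
ρ-limits: (tanh -1.115902, tanh -0.699388) = (-0.806, -0.604)

(-0.806, -0.604)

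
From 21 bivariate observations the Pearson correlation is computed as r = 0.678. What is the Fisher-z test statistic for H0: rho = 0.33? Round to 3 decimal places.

Fisher z: atanh(0.678) = 0.825403, atanh(0.33) = 0.342828
z = (z_r − z_0)·√(n−3) = (0.825403 − 0.342828)·√18 = 0.482575 · 4.242641 = 2.047

2.047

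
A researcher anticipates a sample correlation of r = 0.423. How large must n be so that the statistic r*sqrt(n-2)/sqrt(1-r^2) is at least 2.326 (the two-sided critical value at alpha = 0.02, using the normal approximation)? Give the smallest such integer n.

r√(n−2)/√(1−r²) ≥ 2.326  ⇔  n−2 ≥ (2.326)²·(1−r²)/r²
(1−r²)/r² = (1−0.178929)/0.178929 = 4.5888
n ≥ 2 + 5.410276·4.5888 = 2 + 24.8267 = 26.8267
⌈26.8267⌉ = 27

27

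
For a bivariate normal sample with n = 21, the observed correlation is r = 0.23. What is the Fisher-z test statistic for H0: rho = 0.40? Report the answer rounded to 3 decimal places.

z_r = atanh(0.23) = 0.234189,  z_0 = atanh(0.40) = 0.423649
SE = 1/√(n−3) = 1/√18 = 0.235702
z = (z_r − z_0)/SE = (0.234189 − 0.423649) / 0.235702 = -0.189460 / 0.235702 = -0.804

-0.804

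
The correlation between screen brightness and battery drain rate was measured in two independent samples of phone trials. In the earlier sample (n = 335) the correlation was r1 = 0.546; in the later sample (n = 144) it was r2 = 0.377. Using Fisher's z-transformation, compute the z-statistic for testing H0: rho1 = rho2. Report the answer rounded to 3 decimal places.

2.150

z1 = atanh(0.546) = 0.612665,  z2 = atanh(0.377) = 0.396558
SE = √(1/(n1−3) + 1/(n2−3)) = √(1/332 + 1/141) = √(0.0030120 + 0.0070922) = √0.0101042 = 0.100520
z = (z1 − z2)/SE = (0.612665 − 0.396558) / 0.100520 = 0.216107 / 0.100520 = 2.150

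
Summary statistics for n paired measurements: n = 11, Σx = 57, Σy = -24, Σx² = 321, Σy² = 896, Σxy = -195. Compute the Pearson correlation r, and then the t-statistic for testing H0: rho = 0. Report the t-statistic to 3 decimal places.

S_xy = nΣxy − ΣxΣy = 11·(-195) − 57·(-24) = -2145 − (-1368) = -777
S_xx = nΣx² − (Σx)² = 11·321 − 57² = 3531 − 3249 = 282
S_yy = nΣy² − (Σy)² = 11·896 − (-24)² = 9856 − 576 = 9280
r = S_xy / √(S_xx·S_yy) = -777 / √(282·9280) = -777 / √2616960 = -777 / 1617.7021 = -0.4803
t = r·√(n−2)/√(1−r²) = -0.4803·√9 / √(1−0.230688) = -1.440900 / 0.877104 = -1.643

-1.643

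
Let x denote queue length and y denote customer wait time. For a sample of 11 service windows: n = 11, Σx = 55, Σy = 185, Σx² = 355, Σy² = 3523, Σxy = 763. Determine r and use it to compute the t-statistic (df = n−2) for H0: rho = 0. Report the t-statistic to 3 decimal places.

Numerator: nΣxy − (Σx)(Σy) = 11·763 − (55)(185) = -1782
Denominator: √[(nΣx²−(Σx)²)(nΣy²−(Σy)²)]
  nΣx²−(Σx)² = 11·355 − 3025 = 880;  nΣy²−(Σy)² = 11·3523 − 34225 = 4528
  √(880·4528) = √3984640 = 1996.1563
r = -1782 / 1996.1563 = -0.8927
t = r·√(n−2)/√(1−r²) = -0.8927·√9 / √(1−0.796913) = -2.678100 / 0.450652 = -5.943

-5.943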